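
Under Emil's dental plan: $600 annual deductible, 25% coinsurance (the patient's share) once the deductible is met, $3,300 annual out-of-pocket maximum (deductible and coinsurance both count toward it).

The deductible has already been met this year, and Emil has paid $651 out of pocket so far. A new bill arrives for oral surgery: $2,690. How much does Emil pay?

With the deductible met, the entire $2,690 is subject to coinsurance.
Coinsurance: $2,690 × 25% = $672.50.
Year-to-date out-of-pocket becomes $651 + $672.50 = $1,323.50, still under the $3,300 maximum, so no cap applies.

$672.50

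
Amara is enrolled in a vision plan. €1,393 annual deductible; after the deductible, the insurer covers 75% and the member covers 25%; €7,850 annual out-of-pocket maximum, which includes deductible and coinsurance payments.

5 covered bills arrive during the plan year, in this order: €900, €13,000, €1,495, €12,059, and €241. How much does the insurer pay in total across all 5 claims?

Claim 1 — €900: fully absorbed by the deductible. Member owes €900 (running OOP €900). Insurer: €900 − €900 = €0.
Claim 2 — €13,000: €493 finishes the deductible; €12,507 goes to coinsurance; coinsurance €12,507 × 25% = €3,126.75. Member pays €3,619.75; OOP now €4,519.75. Plan pays €13,000 − €3,619.75 = €9,380.25.
Claim 3 — €1,495: deductible already satisfied, so member's share is 25% × €1,495 = €373.75. Cost to member: €373.75. OOP to date €4,893.50. Plan pays €1,495 − €373.75 = €1,121.25.
Claim 4 — €12,059: 25% coinsurance on €12,059 = €3,014.75. That would push OOP to €7,908.25, over the €7,850 cap, so member pays €7,850 − €4,893.50 = €2,956.50. Insurer: €12,059 − €2,956.50 = €9,102.50.
Claim 5 — €241: 25% coinsurance on €241 = €60.25. OOP would hit €7,910.25 > €7,850, so the cap limits the member to €7,850 − €7,850 = €0. Insurer: €241 − €0 = €241.
Insurer total = bills − member's total = €27,695 − €7,850 = €19,845.

€19,845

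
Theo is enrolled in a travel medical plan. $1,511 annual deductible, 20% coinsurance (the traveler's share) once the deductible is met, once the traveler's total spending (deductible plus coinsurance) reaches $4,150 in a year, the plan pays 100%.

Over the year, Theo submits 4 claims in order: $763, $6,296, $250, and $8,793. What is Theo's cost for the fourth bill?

$1,479.40

Claim 1 ($763): entire amount goes to the deductible. Cost to traveler: $763. OOP to date $763.
Claim 2 ($6,296): $748 to deductible, leaving $5,548; 20% of $5,548 = $1,109.60. Traveler pays $1,857.60; OOP now $2,620.60.
Claim 3 ($250): deductible already satisfied, so traveler's share is 20% × $250 = $50. Traveler pays $50; OOP now $2,670.60.
Claim 4 ($8,793): 20% coinsurance on $8,793 = $1,758.60. That would push OOP to $4,429.20, over the $4,150 cap, so traveler pays $4,150 − $2,670.60 = $1,479.40.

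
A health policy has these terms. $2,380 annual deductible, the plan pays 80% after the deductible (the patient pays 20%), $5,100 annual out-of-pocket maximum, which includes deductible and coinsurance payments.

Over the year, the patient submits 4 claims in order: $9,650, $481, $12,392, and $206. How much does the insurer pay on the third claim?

#1 ($9,650): $2,380 finishes the deductible; $7,270 goes to coinsurance; coinsurance $7,270 × 20% = $1,454. Patient pays $3,834; OOP now $3,834. Insurer: $9,650 − $3,834 = $5,816.
#2 ($481): deductible already satisfied, so patient's share is 20% × $481 = $96.20. Cost to patient: $96.20. OOP to date $3,930.20. Insurer: $481 − $96.20 = $384.80.
#3 ($12,392): deductible already satisfied, so patient's share is 20% × $12,392 = $2,478.40. That would push OOP to $6,408.60, over the $5,100 cap, so patient pays $5,100 − $3,930.20 = $1,169.80. Insurer: $12,392 − $1,169.80 = $11,222.20.

$11,222.20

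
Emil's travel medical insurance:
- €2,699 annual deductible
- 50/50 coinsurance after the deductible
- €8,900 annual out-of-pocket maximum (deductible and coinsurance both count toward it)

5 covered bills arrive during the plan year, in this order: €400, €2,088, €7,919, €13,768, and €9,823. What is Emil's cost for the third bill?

#1 (€400): all of it applies to the deductible. Cost to traveler: €400. OOP to date €400.
#2 (€2,088): all of it applies to the deductible. Traveler owes €2,088 (running OOP €2,488).
#3 (€7,919): €211 finishes the deductible; €7,708 goes to coinsurance; 50% of €7,708 = €3,854. Traveler owes €4,065 (running OOP €6,553).

€4,065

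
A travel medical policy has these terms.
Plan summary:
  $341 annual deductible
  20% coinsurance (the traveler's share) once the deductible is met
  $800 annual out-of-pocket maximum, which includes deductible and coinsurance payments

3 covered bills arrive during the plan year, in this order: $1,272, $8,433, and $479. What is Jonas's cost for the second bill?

Bill 1, $1,272: $341 finishes the deductible; $931 goes to coinsurance; coinsurance $931 × 20% = $186.20. Traveler pays $527.20; OOP now $527.20.
Bill 2, $8,433: deductible met; 20% of $8,433 = $1,686.60. That would push OOP to $2,213.80, over the $800 cap, so traveler pays $800 − $527.20 = $272.80.

$272.80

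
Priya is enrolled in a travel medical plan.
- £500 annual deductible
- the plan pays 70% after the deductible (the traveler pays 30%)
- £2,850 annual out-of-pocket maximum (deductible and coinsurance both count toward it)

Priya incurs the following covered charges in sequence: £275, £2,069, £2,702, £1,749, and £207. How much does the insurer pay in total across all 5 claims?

Claim 1 (£275): fully absorbed by the deductible. Cost to traveler: £275. OOP to date £275. Insurer: £275 − £275 = £0.
Claim 2 (£2,069): £225 finishes the deductible; £1,844 goes to coinsurance; coinsurance £1,844 × 30% = £553.20. Traveler owes £778.20 (running OOP £1,053.20). Plan pays £2,069 − £778.20 = £1,290.80.
Claim 3 (£2,702): 30% coinsurance on £2,702 = £810.60. Cost to traveler: £810.60. OOP to date £1,863.80. Insurer: £2,702 − £810.60 = £1,891.40.
Claim 4 (£1,749): 30% coinsurance on £1,749 = £524.70. Traveler owes £524.70 (running OOP £2,388.50). Insurer: £1,749 − £524.70 = £1,224.30.
Claim 5 (£207): deductible met; 30% of £207 = £62.10. Traveler owes £62.10 (running OOP £2,450.60). Plan pays £207 − £62.10 = £144.90.
Insurer total = bills − traveler's total = £7,002 − £2,450.60 = £4,551.40.

£4,551.40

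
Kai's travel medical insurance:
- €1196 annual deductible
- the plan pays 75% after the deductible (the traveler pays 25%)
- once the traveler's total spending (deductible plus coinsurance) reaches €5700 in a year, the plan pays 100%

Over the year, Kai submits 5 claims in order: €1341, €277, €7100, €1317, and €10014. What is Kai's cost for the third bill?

Claim 1 — €1341: €1196 finishes the deductible; €145 goes to coinsurance; traveler's 25% is €36.25. Traveler owes €1232.25 (running OOP €1232.25).
Claim 2 — €277: deductible met; 25% of €277 = €69.25. Cost to traveler: €69.25. OOP to date €1301.50.
Claim 3 — €7100: 25% coinsurance on €7100 = €1775. Traveler owes €1775 (running OOP €3076.50).

€1775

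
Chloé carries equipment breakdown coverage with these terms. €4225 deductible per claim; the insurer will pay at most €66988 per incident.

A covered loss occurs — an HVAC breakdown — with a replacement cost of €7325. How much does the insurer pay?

Subtract the deductible: €7325 − €4225 = €3100.
€3100 ≤ €66988, so the limit doesn't bind; insurer pays €3100.

€3100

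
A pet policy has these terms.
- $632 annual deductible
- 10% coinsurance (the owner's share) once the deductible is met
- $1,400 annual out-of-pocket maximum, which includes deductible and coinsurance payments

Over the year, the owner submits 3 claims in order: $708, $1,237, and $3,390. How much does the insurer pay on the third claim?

Claim 1 ($708): $632 finishes the deductible; $76 goes to coinsurance; coinsurance $76 × 10% = $7.60. Cost to owner: $639.60. OOP to date $639.60. Plan pays $708 − $639.60 = $68.40.
Claim 2 ($1,237): 10% coinsurance on $1,237 = $123.70. Cost to owner: $123.70. OOP to date $763.30. Insurer: $1,237 − $123.70 = $1,113.30.
Claim 3 ($3,390): 10% coinsurance on $3,390 = $339. Owner pays $339; OOP now $1,102.30. Insurer: $3,390 − $339 = $3,051.

$3,051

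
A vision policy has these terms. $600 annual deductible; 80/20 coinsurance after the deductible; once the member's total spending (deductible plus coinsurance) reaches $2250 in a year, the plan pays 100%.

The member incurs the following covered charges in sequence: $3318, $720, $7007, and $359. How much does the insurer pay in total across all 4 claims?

Claim 1 — $3318: $600 to deductible, leaving $2718; member's 20% is $543.60. Cost to member: $1143.60. OOP to date $1143.60. Insurer: $3318 − $1143.60 = $2174.40.
Claim 2 — $720: deductible already satisfied, so member's share is 20% × $720 = $144. Member owes $144 (running OOP $1287.60). Insurer: $720 − $144 = $576.
Claim 3 — $7007: 20% coinsurance on $7007 = $1401.40. That would push OOP to $2689, over the $2250 cap, so member pays $2250 − $1287.60 = $962.40. Insurer: $7007 − $962.40 = $6044.60.
Claim 4 — $359: 20% coinsurance on $359 = $71.80. OOP would hit $2321.80 > $2250, so the cap limits the member to $2250 − $2250 = $0. Plan pays $359 − $0 = $359.
Insurer total = bills − member's total = $11404 − $2250 = $9154.

$9154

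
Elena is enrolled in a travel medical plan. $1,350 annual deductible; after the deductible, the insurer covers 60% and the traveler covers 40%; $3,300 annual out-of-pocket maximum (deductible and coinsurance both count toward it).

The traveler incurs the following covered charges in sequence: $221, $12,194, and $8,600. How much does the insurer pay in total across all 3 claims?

$17,715

#1 ($221): fully absorbed by the deductible. Cost to traveler: $221. OOP to date $221. Plan pays $221 − $221 = $0.
#2 ($12,194): deductible takes $1,129, $11,065 remains; coinsurance $11,065 × 40% = $4,426. Claim cost before the cap: $1,129 + $4,426 = $5,555. That would push OOP to $5,776, over the $3,300 cap, so traveler pays $3,300 − $221 = $3,079. Insurer: $12,194 − $3,079 = $9,115.
#3 ($8,600): 40% coinsurance on $8,600 = $3,440. OOP would hit $6,740 > $3,300, so the cap limits the traveler to $3,300 − $3,300 = $0. Plan pays $8,600 − $0 = $8,600.
Insurer total: $0 + $9,115 + $8,600 = $17,715.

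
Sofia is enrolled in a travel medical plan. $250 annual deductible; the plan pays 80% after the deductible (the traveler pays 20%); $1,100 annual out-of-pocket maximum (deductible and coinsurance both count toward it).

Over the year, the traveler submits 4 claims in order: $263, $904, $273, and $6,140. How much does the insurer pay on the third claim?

$218.40

Claim 1 ($263): $250 to deductible, leaving $13; coinsurance $13 × 20% = $2.60. Cost to traveler: $252.60. OOP to date $252.60. Insurer: $263 − $252.60 = $10.40.
Claim 2 ($904): deductible already satisfied, so traveler's share is 20% × $904 = $180.80. Traveler pays $180.80; OOP now $433.40. Insurer: $904 − $180.80 = $723.20.
Claim 3 ($273): deductible met; 20% of $273 = $54.60. Traveler pays $54.60; OOP now $488. Plan pays $273 − $54.60 = $218.40.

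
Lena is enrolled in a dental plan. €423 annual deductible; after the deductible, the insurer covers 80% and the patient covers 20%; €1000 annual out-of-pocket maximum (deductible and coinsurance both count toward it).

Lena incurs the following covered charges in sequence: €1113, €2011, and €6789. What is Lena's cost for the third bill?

Claim 1 (€1113): €423 to deductible, leaving €690; 20% of €690 = €138. Cost to patient: €561. OOP to date €561.
Claim 2 (€2011): deductible already satisfied, so patient's share is 20% × €2011 = €402.20. Cost to patient: €402.20. OOP to date €963.20.
Claim 3 (€6789): deductible already satisfied, so patient's share is 20% × €6789 = €1357.80. Adding that to €963.20 gives €2321, past the €1000 cap; patient pays only €1000 − €963.20 = €36.80.

€36.80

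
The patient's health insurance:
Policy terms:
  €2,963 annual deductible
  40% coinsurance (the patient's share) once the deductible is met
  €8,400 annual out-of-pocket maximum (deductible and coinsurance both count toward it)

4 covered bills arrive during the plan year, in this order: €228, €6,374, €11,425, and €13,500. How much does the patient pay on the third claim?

Bill 1, €228: fully absorbed by the deductible. Patient owes €228 (running OOP €228).
Bill 2, €6,374: €2,735 finishes the deductible; €3,639 goes to coinsurance; coinsurance €3,639 × 40% = €1,455.60. Patient pays €4,190.60; OOP now €4,418.60.
Bill 3, €11,425: deductible met; 40% of €11,425 = €4,570. That would push OOP to €8,988.60, over the €8,400 cap, so patient pays €8,400 − €4,418.60 = €3,981.40.

€3,981.40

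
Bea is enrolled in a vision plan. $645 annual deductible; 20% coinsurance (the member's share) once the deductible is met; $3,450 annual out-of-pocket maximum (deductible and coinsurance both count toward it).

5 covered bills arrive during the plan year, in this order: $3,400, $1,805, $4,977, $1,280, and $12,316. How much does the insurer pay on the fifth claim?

$11,674.40

#1 ($3,400): deductible takes $645, $2,755 remains; coinsurance $2,755 × 20% = $551. Member pays $1,196; OOP now $1,196. Insurer: $3,400 − $1,196 = $2,204.
#2 ($1,805): 20% coinsurance on $1,805 = $361. Member pays $361; OOP now $1,557. Insurer: $1,805 − $361 = $1,444.
#3 ($4,977): deductible met; 20% of $4,977 = $995.40. Cost to member: $995.40. OOP to date $2,552.40. Insurer: $4,977 − $995.40 = $3,981.60.
#4 ($1,280): deductible met; 20% of $1,280 = $256. Cost to member: $256. OOP to date $2,808.40. Plan pays $1,280 − $256 = $1,024.
#5 ($12,316): deductible met; 20% of $12,316 = $2,463.20. OOP would hit $5,271.60 > $3,450, so the cap limits the member to $3,450 − $2,808.40 = $641.60. Insurer: $12,316 − $641.60 = $11,674.40.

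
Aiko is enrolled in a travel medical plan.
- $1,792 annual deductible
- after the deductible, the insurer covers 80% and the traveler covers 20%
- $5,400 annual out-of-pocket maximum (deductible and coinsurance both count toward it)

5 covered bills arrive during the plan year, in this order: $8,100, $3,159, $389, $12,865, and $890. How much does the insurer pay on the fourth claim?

Claim 1 — $8,100: $1,792 to deductible, leaving $6,308; traveler's 20% is $1,261.60. Traveler pays $3,053.60; OOP now $3,053.60. Plan pays $8,100 − $3,053.60 = $5,046.40.
Claim 2 — $3,159: deductible already satisfied, so traveler's share is 20% × $3,159 = $631.80. Cost to traveler: $631.80. OOP to date $3,685.40. Insurer: $3,159 − $631.80 = $2,527.20.
Claim 3 — $389: deductible met; 20% of $389 = $77.80. Cost to traveler: $77.80. OOP to date $3,763.20. Insurer: $389 − $77.80 = $311.20.
Claim 4 — $12,865: 20% coinsurance on $12,865 = $2,573. Adding that to $3,763.20 gives $6,336.20, past the $5,400 cap; traveler pays only $5,400 − $3,763.20 = $1,636.80. Insurer: $12,865 − $1,636.80 = $11,228.20.

$11,228.20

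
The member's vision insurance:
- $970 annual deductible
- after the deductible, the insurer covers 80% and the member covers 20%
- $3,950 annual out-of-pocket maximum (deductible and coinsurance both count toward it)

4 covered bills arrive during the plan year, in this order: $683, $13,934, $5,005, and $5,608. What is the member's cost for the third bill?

Claim 1 ($683): fully absorbed by the deductible. Member owes $683 (running OOP $683).
Claim 2 ($13,934): deductible takes $287, $13,647 remains; member's 20% is $2,729.40. Cost to member: $3,016.40. OOP to date $3,699.40.
Claim 3 ($5,005): deductible already satisfied, so member's share is 20% × $5,005 = $1,001. That would push OOP to $4,700.40, over the $3,950 cap, so member pays $3,950 − $3,699.40 = $250.60.

$250.60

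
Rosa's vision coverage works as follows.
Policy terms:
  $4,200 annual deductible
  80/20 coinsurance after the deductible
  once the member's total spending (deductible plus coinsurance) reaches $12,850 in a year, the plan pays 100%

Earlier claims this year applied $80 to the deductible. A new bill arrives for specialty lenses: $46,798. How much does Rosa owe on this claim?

$12,655.60

Deductible still to meet: $4,200 − $80 = $4,120.
That leaves $46,798 − $4,120 = $42,678 for coinsurance.
20% of $42,678 = $8,535.60 falls to the member.
So the member owes $4,120 + $8,535.60 = $12,655.60 before any cap.
Year-to-date out-of-pocket becomes $80 + $12,655.60 = $12,735.60, still under the $12,850 maximum, so no cap applies.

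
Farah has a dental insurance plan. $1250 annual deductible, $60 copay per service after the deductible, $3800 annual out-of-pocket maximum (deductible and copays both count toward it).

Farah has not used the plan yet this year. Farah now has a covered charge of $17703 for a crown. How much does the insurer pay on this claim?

Deductible not yet touched, so the first $1250 of the bill goes to the deductible.
After the $1250 deductible portion, $17703 − $1250 = $16453 is subject to the copay.
Copay on this service: $60.
Patient responsibility before any cap: $1250 + $60 = $1310.
Total out-of-pocket so far would be $0 + $1310 = $1310, below the $3800 cap — no reduction.
Insurer pays the balance: $17703 − $1310 = $16393.

$16393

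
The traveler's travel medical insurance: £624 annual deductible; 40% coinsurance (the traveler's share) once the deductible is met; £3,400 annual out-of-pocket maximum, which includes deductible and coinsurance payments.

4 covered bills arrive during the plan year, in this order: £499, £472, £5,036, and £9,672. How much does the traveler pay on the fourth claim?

Claim 1 — £499: entire amount goes to the deductible. Cost to traveler: £499. OOP to date £499.
Claim 2 — £472: deductible takes £125, £347 remains; 40% of £347 = £138.80. Traveler pays £263.80; OOP now £762.80.
Claim 3 — £5,036: 40% coinsurance on £5,036 = £2,014.40. Traveler pays £2,014.40; OOP now £2,777.20.
Claim 4 — £9,672: 40% coinsurance on £9,672 = £3,868.80. OOP would hit £6,646 > £3,400, so the cap limits the traveler to £3,400 − £2,777.20 = £622.80.

£622.80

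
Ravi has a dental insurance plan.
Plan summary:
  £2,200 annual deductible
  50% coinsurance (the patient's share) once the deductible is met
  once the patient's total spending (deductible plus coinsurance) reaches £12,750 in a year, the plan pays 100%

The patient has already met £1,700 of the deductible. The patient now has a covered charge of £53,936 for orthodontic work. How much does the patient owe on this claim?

Remaining deductible: £2,200 − £1,700 = £500.
That leaves £53,936 − £500 = £53,436 for coinsurance.
50% of £53,436 = £26,718 falls to the patient.
That puts the patient's cost at £500 + £26,718 = £27,218 before any cap.
Year-to-date out-of-pocket would reach £1,700 + £27,218 = £28,918, above the £12,750 maximum, so the patient pays only £12,750 − £1,700 = £11,050.

£11,050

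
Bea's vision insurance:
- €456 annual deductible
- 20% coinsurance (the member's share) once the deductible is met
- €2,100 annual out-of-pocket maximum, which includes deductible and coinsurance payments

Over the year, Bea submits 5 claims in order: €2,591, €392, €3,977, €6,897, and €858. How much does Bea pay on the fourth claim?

€343.20

Claim 1 (€2,591): €456 finishes the deductible; €2,135 goes to coinsurance; coinsurance €2,135 × 20% = €427. Member owes €883 (running OOP €883).
Claim 2 (€392): deductible met; 20% of €392 = €78.40. Member pays €78.40; OOP now €961.40.
Claim 3 (€3,977): deductible already satisfied, so member's share is 20% × €3,977 = €795.40. Member pays €795.40; OOP now €1,756.80.
Claim 4 (€6,897): deductible already satisfied, so member's share is 20% × €6,897 = €1,379.40. That would push OOP to €3,136.20, over the €2,100 cap, so member pays €2,100 − €1,756.80 = €343.20.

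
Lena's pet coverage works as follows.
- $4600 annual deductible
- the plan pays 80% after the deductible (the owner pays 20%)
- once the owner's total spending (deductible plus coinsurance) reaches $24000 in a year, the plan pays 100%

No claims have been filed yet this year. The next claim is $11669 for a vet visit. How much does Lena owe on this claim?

$6013.80

Deductible not yet touched, so the first $4600 of the bill goes to the deductible.
After the $4600 deductible portion, $11669 − $4600 = $7069 is subject to coinsurance.
Coinsurance: $7069 × 20% = $1413.80.
So the owner owes $4600 + $1413.80 = $6013.80 before any cap.
Total out-of-pocket so far would be $0 + $6013.80 = $6013.80, below the $24000 cap — no reduction.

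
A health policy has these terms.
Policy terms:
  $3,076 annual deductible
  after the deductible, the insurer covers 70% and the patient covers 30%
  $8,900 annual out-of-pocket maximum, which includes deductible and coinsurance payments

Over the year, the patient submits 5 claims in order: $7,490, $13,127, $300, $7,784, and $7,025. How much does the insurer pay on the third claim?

Bill 1, $7,490: deductible takes $3,076, $4,414 remains; 30% of $4,414 = $1,324.20. Cost to patient: $4,400.20. OOP to date $4,400.20. Insurer: $7,490 − $4,400.20 = $3,089.80.
Bill 2, $13,127: deductible met; 30% of $13,127 = $3,938.10. Patient owes $3,938.10 (running OOP $8,338.30). Insurer: $13,127 − $3,938.10 = $9,188.90.
Bill 3, $300: deductible already satisfied, so patient's share is 30% × $300 = $90. Patient pays $90; OOP now $8,428.30. Insurer: $300 − $90 = $210.

$210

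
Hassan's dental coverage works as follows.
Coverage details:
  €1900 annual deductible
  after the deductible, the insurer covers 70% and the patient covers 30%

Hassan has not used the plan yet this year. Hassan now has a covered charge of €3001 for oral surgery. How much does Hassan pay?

€2230.30

Deductible not yet touched, so the first €1900 of the bill goes to the deductible.
The remaining €1101 (= €3001 − €1900) moves to coinsurance.
Coinsurance: €1101 × 30% = €330.30.
That puts the patient's cost at €1900 + €330.30 = €2230.30.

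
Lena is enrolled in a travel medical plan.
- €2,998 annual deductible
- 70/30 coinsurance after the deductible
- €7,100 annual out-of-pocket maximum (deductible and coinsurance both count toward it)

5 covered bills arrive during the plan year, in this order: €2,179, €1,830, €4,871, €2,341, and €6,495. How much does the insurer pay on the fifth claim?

€4,859.90

Claim 1 (€2,179): entire amount goes to the deductible. Traveler owes €2,179 (running OOP €2,179). Insurer: €2,179 − €2,179 = €0.
Claim 2 (€1,830): €819 to deductible, leaving €1,011; coinsurance €1,011 × 30% = €303.30. Cost to traveler: €1,122.30. OOP to date €3,301.30. Plan pays €1,830 − €1,122.30 = €707.70.
Claim 3 (€4,871): deductible met; 30% of €4,871 = €1,461.30. Traveler owes €1,461.30 (running OOP €4,762.60). Insurer: €4,871 − €1,461.30 = €3,409.70.
Claim 4 (€2,341): deductible already satisfied, so traveler's share is 30% × €2,341 = €702.30. Traveler owes €702.30 (running OOP €5,464.90). Insurer: €2,341 − €702.30 = €1,638.70.
Claim 5 (€6,495): deductible already satisfied, so traveler's share is 30% × €6,495 = €1,948.50. Adding that to €5,464.90 gives €7,413.40, past the €7,100 cap; traveler pays only €7,100 − €5,464.90 = €1,635.10. Insurer: €6,495 − €1,635.10 = €4,859.90.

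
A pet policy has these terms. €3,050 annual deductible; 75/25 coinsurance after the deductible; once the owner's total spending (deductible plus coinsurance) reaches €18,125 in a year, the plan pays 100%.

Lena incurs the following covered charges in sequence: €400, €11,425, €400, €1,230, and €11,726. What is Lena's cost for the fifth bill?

€2,931.50

#1 (€400): entire amount goes to the deductible. Cost to owner: €400. OOP to date €400.
#2 (€11,425): deductible takes €2,650, €8,775 remains; owner's 25% is €2,193.75. Owner owes €4,843.75 (running OOP €5,243.75).
#3 (€400): deductible already satisfied, so owner's share is 25% × €400 = €100. Owner owes €100 (running OOP €5,343.75).
#4 (€1,230): 25% coinsurance on €1,230 = €307.50. Owner owes €307.50 (running OOP €5,651.25).
#5 (€11,726): deductible met; 25% of €11,726 = €2,931.50. Cost to owner: €2,931.50. OOP to date €8,582.75.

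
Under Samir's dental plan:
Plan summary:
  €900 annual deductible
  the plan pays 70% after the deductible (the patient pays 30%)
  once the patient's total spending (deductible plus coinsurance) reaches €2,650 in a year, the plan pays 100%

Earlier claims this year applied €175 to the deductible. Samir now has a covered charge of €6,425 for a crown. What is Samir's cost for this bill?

Deductible still to meet: €900 − €175 = €725.
The remaining €5,700 (= €6,425 − €725) moves to coinsurance.
Patient's 30% share of €5,700 is €1,710.
So the patient owes €725 + €1,710 = €2,435 before any cap.
Cumulative spending €175 + €2,435 = €2,610 stays under the €2,650 maximum.

€2,435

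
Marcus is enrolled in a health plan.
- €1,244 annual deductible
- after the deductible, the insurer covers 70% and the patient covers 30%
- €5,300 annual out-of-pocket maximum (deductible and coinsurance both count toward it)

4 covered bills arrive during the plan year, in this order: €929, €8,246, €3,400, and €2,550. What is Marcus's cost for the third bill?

€1,020

Bill 1, €929: all of it applies to the deductible. Patient pays €929; OOP now €929.
Bill 2, €8,246: deductible takes €315, €7,931 remains; 30% of €7,931 = €2,379.30. Cost to patient: €2,694.30. OOP to date €3,623.30.
Bill 3, €3,400: 30% coinsurance on €3,400 = €1,020. Cost to patient: €1,020. OOP to date €4,643.30.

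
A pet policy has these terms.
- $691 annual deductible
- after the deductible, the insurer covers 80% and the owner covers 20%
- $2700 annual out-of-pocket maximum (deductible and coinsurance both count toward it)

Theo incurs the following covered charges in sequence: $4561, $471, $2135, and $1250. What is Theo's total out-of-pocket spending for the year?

$2236.20

Claim 1 ($4561): $691 to deductible, leaving $3870; owner's 20% is $774. Owner owes $1465 (running OOP $1465).
Claim 2 ($471): deductible met; 20% of $471 = $94.20. Owner owes $94.20 (running OOP $1559.20).
Claim 3 ($2135): 20% coinsurance on $2135 = $427. Cost to owner: $427. OOP to date $1986.20.
Claim 4 ($1250): deductible already satisfied, so owner's share is 20% × $1250 = $250. Owner pays $250; OOP now $2236.20.
Summing the owner's payments: $1465 + $94.20 + $427 + $250 = $2236.20.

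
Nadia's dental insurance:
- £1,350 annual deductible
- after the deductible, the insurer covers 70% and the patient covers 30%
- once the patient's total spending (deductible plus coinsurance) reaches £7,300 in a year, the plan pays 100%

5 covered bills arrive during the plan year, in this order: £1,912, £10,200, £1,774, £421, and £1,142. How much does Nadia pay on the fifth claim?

£342.60

Claim 1 (£1,912): £1,350 to deductible, leaving £562; coinsurance £562 × 30% = £168.60. Patient pays £1,518.60; OOP now £1,518.60.
Claim 2 (£10,200): deductible met; 30% of £10,200 = £3,060. Patient pays £3,060; OOP now £4,578.60.
Claim 3 (£1,774): 30% coinsurance on £1,774 = £532.20. Cost to patient: £532.20. OOP to date £5,110.80.
Claim 4 (£421): deductible already satisfied, so patient's share is 30% × £421 = £126.30. Patient pays £126.30; OOP now £5,237.10.
Claim 5 (£1,142): deductible met; 30% of £1,142 = £342.60. Patient owes £342.60 (running OOP £5,579.70).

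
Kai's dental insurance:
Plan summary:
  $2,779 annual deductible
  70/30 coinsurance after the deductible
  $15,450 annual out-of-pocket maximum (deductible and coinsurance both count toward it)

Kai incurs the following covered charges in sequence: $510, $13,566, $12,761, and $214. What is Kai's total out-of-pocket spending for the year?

$10,060.60

Bill 1, $510: fully absorbed by the deductible. Patient owes $510 (running OOP $510).
Bill 2, $13,566: deductible takes $2,269, $11,297 remains; coinsurance $11,297 × 30% = $3,389.10. Patient owes $5,658.10 (running OOP $6,168.10).
Bill 3, $12,761: 30% coinsurance on $12,761 = $3,828.30. Patient pays $3,828.30; OOP now $9,996.40.
Bill 4, $214: deductible met; 30% of $214 = $64.20. Patient owes $64.20 (running OOP $10,060.60).
Total paid by the patient: $510 + $5,658.10 + $3,828.30 + $64.20 = $10,060.60.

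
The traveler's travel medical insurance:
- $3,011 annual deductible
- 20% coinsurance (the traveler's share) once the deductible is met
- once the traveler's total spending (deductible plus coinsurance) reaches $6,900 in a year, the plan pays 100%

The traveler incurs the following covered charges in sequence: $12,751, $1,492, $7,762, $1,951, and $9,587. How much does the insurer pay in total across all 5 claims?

$26,643

#1 ($12,751): deductible takes $3,011, $9,740 remains; traveler's 20% is $1,948. Traveler pays $4,959; OOP now $4,959. Insurer: $12,751 − $4,959 = $7,792.
#2 ($1,492): deductible met; 20% of $1,492 = $298.40. Traveler owes $298.40 (running OOP $5,257.40). Insurer: $1,492 − $298.40 = $1,193.60.
#3 ($7,762): deductible met; 20% of $7,762 = $1,552.40. Traveler pays $1,552.40; OOP now $6,809.80. Insurer: $7,762 − $1,552.40 = $6,209.60.
#4 ($1,951): 20% coinsurance on $1,951 = $390.20. OOP would hit $7,200 > $6,900, so the cap limits the traveler to $6,900 − $6,809.80 = $90.20. Insurer: $1,951 − $90.20 = $1,860.80.
#5 ($9,587): 20% coinsurance on $9,587 = $1,917.40. That would push OOP to $8,817.40, over the $6,900 cap, so traveler pays $6,900 − $6,900 = $0. Plan pays $9,587 − $0 = $9,587.
Insurer total = bills − traveler's total = $33,543 − $6,900 = $26,643.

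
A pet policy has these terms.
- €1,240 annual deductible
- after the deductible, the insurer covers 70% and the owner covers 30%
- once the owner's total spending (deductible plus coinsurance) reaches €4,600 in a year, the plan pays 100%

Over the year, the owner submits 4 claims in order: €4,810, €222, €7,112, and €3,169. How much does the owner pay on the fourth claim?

Claim 1 (€4,810): €1,240 finishes the deductible; €3,570 goes to coinsurance; 30% of €3,570 = €1,071. Owner owes €2,311 (running OOP €2,311).
Claim 2 (€222): deductible already satisfied, so owner's share is 30% × €222 = €66.60. Owner owes €66.60 (running OOP €2,377.60).
Claim 3 (€7,112): 30% coinsurance on €7,112 = €2,133.60. Owner owes €2,133.60 (running OOP €4,511.20).
Claim 4 (€3,169): deductible met; 30% of €3,169 = €950.70. OOP would hit €5,461.90 > €4,600, so the cap limits the owner to €4,600 − €4,511.20 = €88.80.

€88.80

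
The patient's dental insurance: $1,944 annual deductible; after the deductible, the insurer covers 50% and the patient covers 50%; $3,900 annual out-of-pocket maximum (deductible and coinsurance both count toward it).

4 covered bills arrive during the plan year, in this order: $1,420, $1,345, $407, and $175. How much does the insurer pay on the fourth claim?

$87.50

Claim 1 — $1,420: entire amount goes to the deductible. Patient owes $1,420 (running OOP $1,420). Plan pays $1,420 − $1,420 = $0.
Claim 2 — $1,345: $524 finishes the deductible; $821 goes to coinsurance; coinsurance $821 × 50% = $410.50. Cost to patient: $934.50. OOP to date $2,354.50. Plan pays $1,345 − $934.50 = $410.50.
Claim 3 — $407: deductible met; 50% of $407 = $203.50. Cost to patient: $203.50. OOP to date $2,558. Plan pays $407 − $203.50 = $203.50.
Claim 4 — $175: deductible met; 50% of $175 = $87.50. Patient owes $87.50 (running OOP $2,645.50). Plan pays $175 − $87.50 = $87.50.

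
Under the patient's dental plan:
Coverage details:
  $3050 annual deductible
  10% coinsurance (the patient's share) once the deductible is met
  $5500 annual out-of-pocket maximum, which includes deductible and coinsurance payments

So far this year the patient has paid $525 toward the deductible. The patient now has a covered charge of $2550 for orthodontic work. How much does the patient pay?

$2527.50

Deductible still to meet: $3050 − $525 = $2525.
After the $2525 deductible portion, $2550 − $2525 = $25 is subject to coinsurance.
Coinsurance: $25 × 10% = $2.50.
That puts the patient's cost at $2525 + $2.50 = $2527.50 before any cap.
Year-to-date out-of-pocket becomes $525 + $2527.50 = $3052.50, still under the $5500 maximum, so no cap applies.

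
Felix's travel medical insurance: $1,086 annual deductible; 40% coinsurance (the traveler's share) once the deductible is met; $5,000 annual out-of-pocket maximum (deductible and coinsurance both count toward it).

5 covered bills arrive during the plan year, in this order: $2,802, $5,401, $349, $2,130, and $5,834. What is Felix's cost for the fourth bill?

Claim 1 — $2,802: $1,086 to deductible, leaving $1,716; coinsurance $1,716 × 40% = $686.40. Traveler pays $1,772.40; OOP now $1,772.40.
Claim 2 — $5,401: deductible met; 40% of $5,401 = $2,160.40. Traveler owes $2,160.40 (running OOP $3,932.80).
Claim 3 — $349: deductible already satisfied, so traveler's share is 40% × $349 = $139.60. Traveler pays $139.60; OOP now $4,072.40.
Claim 4 — $2,130: deductible already satisfied, so traveler's share is 40% × $2,130 = $852. Traveler owes $852 (running OOP $4,924.40).

$852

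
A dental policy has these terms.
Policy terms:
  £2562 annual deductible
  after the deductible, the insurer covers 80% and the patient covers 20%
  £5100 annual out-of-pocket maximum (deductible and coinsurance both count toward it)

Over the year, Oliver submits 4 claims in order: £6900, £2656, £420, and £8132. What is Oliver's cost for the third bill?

£84

Bill 1, £6900: £2562 to deductible, leaving £4338; patient's 20% is £867.60. Patient owes £3429.60 (running OOP £3429.60).
Bill 2, £2656: deductible already satisfied, so patient's share is 20% × £2656 = £531.20. Patient pays £531.20; OOP now £3960.80.
Bill 3, £420: 20% coinsurance on £420 = £84. Cost to patient: £84. OOP to date £4044.80.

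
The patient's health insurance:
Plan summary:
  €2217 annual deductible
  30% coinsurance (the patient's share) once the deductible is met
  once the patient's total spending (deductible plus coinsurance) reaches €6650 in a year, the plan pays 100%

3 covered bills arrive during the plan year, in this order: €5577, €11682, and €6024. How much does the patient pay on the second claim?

Claim 1 — €5577: €2217 to deductible, leaving €3360; 30% of €3360 = €1008. Cost to patient: €3225. OOP to date €3225.
Claim 2 — €11682: 30% coinsurance on €11682 = €3504.60. Adding that to €3225 gives €6729.60, past the €6650 cap; patient pays only €6650 − €3225 = €3425.

€3425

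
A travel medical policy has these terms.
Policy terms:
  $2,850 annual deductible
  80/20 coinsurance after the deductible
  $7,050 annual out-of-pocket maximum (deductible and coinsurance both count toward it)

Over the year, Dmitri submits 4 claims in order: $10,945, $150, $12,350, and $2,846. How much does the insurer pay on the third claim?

Claim 1 ($10,945): deductible takes $2,850, $8,095 remains; traveler's 20% is $1,619. Traveler pays $4,469; OOP now $4,469. Plan pays $10,945 − $4,469 = $6,476.
Claim 2 ($150): deductible met; 20% of $150 = $30. Traveler pays $30; OOP now $4,499. Plan pays $150 − $30 = $120.
Claim 3 ($12,350): deductible met; 20% of $12,350 = $2,470. Cost to traveler: $2,470. OOP to date $6,969. Plan pays $12,350 − $2,470 = $9,880.

$9,880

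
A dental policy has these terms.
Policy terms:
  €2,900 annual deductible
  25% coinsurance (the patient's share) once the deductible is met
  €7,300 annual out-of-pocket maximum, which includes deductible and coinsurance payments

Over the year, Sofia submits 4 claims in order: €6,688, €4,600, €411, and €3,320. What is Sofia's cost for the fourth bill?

€830

#1 (€6,688): €2,900 to deductible, leaving €3,788; patient's 25% is €947. Patient pays €3,847; OOP now €3,847.
#2 (€4,600): 25% coinsurance on €4,600 = €1,150. Patient owes €1,150 (running OOP €4,997).
#3 (€411): 25% coinsurance on €411 = €102.75. Cost to patient: €102.75. OOP to date €5,099.75.
#4 (€3,320): 25% coinsurance on €3,320 = €830. Patient owes €830 (running OOP €5,929.75).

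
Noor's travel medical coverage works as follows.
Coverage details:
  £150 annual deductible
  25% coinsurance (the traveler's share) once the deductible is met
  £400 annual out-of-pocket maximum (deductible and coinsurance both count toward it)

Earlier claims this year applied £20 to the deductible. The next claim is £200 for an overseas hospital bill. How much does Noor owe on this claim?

£147.50

Remaining deductible: £150 − £20 = £130.
After the £130 deductible portion, £200 − £130 = £70 is subject to coinsurance.
25% of £70 = £17.50 falls to the traveler.
Traveler responsibility before any cap: £130 + £17.50 = £147.50.
Total out-of-pocket so far would be £20 + £147.50 = £167.50, below the £400 cap — no reduction.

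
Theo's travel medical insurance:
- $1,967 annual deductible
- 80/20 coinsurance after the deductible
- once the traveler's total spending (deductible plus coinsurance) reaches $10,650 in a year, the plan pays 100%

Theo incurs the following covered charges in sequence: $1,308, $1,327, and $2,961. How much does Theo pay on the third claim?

#1 ($1,308): all of it applies to the deductible. Traveler pays $1,308; OOP now $1,308.
#2 ($1,327): deductible takes $659, $668 remains; 20% of $668 = $133.60. Traveler pays $792.60; OOP now $2,100.60.
#3 ($2,961): deductible met; 20% of $2,961 = $592.20. Traveler pays $592.20; OOP now $2,692.80.

$592.20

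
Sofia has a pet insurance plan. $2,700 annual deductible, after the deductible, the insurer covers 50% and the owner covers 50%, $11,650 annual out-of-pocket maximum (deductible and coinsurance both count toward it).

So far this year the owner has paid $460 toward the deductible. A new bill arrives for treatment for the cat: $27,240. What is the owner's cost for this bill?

$460 of the $2,700 deductible is already met, leaving $2,240.
After the $2,240 deductible portion, $27,240 − $2,240 = $25,000 is subject to coinsurance.
50% of $25,000 = $12,500 falls to the owner.
That puts the owner's cost at $2,240 + $12,500 = $14,740 before any cap.
Adding $14,740 to the $460 already spent would give $15,200, which exceeds the $11,650 cap; the owner pays just $11,650 − $460 = $11,190.

$11,190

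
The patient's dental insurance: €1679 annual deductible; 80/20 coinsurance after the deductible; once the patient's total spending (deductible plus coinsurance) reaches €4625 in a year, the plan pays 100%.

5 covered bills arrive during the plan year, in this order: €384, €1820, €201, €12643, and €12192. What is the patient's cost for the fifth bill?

Claim 1 (€384): all of it applies to the deductible. Cost to patient: €384. OOP to date €384.
Claim 2 (€1820): deductible takes €1295, €525 remains; coinsurance €525 × 20% = €105. Patient owes €1400 (running OOP €1784).
Claim 3 (€201): 20% coinsurance on €201 = €40.20. Patient pays €40.20; OOP now €1824.20.
Claim 4 (€12643): 20% coinsurance on €12643 = €2528.60. Patient pays €2528.60; OOP now €4352.80.
Claim 5 (€12192): deductible met; 20% of €12192 = €2438.40. That would push OOP to €6791.20, over the €4625 cap, so patient pays €4625 − €4352.80 = €272.20.

€272.20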